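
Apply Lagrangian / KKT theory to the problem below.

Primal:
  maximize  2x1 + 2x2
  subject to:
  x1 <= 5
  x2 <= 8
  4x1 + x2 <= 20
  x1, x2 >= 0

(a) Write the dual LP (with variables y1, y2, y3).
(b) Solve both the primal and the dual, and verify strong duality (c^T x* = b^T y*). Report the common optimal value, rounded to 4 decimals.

The standard primal-dual pair for 'max c^T x s.t. A x <= b, x >= 0' is:
  Dual:  min b^T y  s.t.  A^T y >= c,  y >= 0.

So the dual LP is:
  minimize  5y1 + 8y2 + 20y3
  subject to:
    y1 + 4y3 >= 2
    y2 + y3 >= 2
    y1, y2, y3 >= 0

Solving the primal: x* = (3, 8).
  primal value c^T x* = 22.
Solving the dual: y* = (0, 1.5, 0.5).
  dual value b^T y* = 22.
Strong duality: c^T x* = b^T y*. Confirmed.

22


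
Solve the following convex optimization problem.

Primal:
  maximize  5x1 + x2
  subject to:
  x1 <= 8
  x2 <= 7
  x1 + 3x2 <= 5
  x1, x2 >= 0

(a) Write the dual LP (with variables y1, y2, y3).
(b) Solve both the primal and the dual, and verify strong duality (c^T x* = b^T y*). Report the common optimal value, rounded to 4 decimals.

The standard primal-dual pair for 'max c^T x s.t. A x <= b, x >= 0' is:
  Dual:  min b^T y  s.t.  A^T y >= c,  y >= 0.

So the dual LP is:
  minimize  8y1 + 7y2 + 5y3
  subject to:
    y1 + y3 >= 5
    y2 + 3y3 >= 1
    y1, y2, y3 >= 0

Solving the primal: x* = (5, 0).
  primal value c^T x* = 25.
Solving the dual: y* = (0, 0, 5).
  dual value b^T y* = 25.
Strong duality: c^T x* = b^T y*. Confirmed.

25


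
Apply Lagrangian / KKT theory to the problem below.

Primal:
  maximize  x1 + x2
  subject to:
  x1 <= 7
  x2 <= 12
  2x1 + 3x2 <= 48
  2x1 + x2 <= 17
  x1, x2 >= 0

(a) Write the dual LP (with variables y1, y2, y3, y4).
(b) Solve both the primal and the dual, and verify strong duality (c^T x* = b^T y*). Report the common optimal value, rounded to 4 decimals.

The standard primal-dual pair for 'max c^T x s.t. A x <= b, x >= 0' is:
  Dual:  min b^T y  s.t.  A^T y >= c,  y >= 0.

So the dual LP is:
  minimize  7y1 + 12y2 + 48y3 + 17y4
  subject to:
    y1 + 2y3 + 2y4 >= 1
    y2 + 3y3 + y4 >= 1
    y1, y2, y3, y4 >= 0

Solving the primal: x* = (2.5, 12).
  primal value c^T x* = 14.5.
Solving the dual: y* = (0, 0.5, 0, 0.5).
  dual value b^T y* = 14.5.
Strong duality: c^T x* = b^T y*. Confirmed.

14.5


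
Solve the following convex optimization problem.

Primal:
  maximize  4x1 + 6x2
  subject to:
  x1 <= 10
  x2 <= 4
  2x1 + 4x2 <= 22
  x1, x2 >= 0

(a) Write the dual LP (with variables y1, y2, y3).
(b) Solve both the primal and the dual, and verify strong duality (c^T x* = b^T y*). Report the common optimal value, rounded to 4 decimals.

The standard primal-dual pair for 'max c^T x s.t. A x <= b, x >= 0' is:
  Dual:  min b^T y  s.t.  A^T y >= c,  y >= 0.

So the dual LP is:
  minimize  10y1 + 4y2 + 22y3
  subject to:
    y1 + 2y3 >= 4
    y2 + 4y3 >= 6
    y1, y2, y3 >= 0

Solving the primal: x* = (10, 0.5).
  primal value c^T x* = 43.
Solving the dual: y* = (1, 0, 1.5).
  dual value b^T y* = 43.
Strong duality: c^T x* = b^T y*. Confirmed.

43


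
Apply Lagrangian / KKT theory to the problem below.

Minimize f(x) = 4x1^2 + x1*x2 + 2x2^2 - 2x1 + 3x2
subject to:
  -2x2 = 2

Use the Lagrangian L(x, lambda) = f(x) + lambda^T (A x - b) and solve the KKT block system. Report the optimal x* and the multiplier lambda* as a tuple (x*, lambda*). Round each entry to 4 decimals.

Form the Lagrangian:
  L(x, lambda) = (1/2) x^T Q x + c^T x + lambda^T (A x - b)
Stationarity (grad_x L = 0): Q x + c + A^T lambda = 0.
Primal feasibility: A x = b.

This gives the KKT block system:
  [ Q   A^T ] [ x     ]   [-c ]
  [ A    0  ] [ lambda ] = [ b ]

Solving the linear system:
  x*      = (0.375, -1)
  lambda* = (-0.3125)
  f(x*)   = -1.5625

x* = (0.375, -1), lambda* = (-0.3125)


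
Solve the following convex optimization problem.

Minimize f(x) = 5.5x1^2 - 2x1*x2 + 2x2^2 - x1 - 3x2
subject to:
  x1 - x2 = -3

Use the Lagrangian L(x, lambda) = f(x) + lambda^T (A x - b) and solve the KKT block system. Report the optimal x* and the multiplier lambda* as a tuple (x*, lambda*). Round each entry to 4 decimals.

Form the Lagrangian:
  L(x, lambda) = (1/2) x^T Q x + c^T x + lambda^T (A x - b)
Stationarity (grad_x L = 0): Q x + c + A^T lambda = 0.
Primal feasibility: A x = b.

This gives the KKT block system:
  [ Q   A^T ] [ x     ]   [-c ]
  [ A    0  ] [ lambda ] = [ b ]

Solving the linear system:
  x*      = (-0.1818, 2.8182)
  lambda* = (8.6364)
  f(x*)   = 8.8182

x* = (-0.1818, 2.8182), lambda* = (8.6364)


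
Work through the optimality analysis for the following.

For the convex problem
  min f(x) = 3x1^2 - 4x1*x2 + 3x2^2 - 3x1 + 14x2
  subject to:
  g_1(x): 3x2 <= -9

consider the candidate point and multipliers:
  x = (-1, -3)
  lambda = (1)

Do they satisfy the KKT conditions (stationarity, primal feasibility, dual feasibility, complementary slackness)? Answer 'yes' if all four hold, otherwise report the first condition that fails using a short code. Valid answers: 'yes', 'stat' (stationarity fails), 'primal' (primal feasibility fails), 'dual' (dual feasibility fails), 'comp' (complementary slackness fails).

Gradient of f: grad f(x) = Q x + c = (3, 0)
Constraint values g_i(x) = a_i^T x - b_i:
  g_1((-1, -3)) = 0
Stationarity residual: grad f(x) + sum_i lambda_i a_i = (3, 3)
  -> stationarity FAILS
Primal feasibility (all g_i <= 0): OK
Dual feasibility (all lambda_i >= 0): OK
Complementary slackness (lambda_i * g_i(x) = 0 for all i): OK

Verdict: the first failing condition is stationarity -> stat.

stat


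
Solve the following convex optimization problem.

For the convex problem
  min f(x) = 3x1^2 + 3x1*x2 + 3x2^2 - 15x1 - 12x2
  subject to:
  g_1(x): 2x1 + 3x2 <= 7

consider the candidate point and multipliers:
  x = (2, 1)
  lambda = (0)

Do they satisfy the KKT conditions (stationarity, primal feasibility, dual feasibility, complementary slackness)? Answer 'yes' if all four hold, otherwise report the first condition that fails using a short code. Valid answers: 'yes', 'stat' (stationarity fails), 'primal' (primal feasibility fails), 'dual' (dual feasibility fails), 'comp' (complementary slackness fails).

Gradient of f: grad f(x) = Q x + c = (0, 0)
Constraint values g_i(x) = a_i^T x - b_i:
  g_1((2, 1)) = 0
Stationarity residual: grad f(x) + sum_i lambda_i a_i = (0, 0)
  -> stationarity OK
Primal feasibility (all g_i <= 0): OK
Dual feasibility (all lambda_i >= 0): OK
Complementary slackness (lambda_i * g_i(x) = 0 for all i): OK

Verdict: yes, KKT holds.

yes


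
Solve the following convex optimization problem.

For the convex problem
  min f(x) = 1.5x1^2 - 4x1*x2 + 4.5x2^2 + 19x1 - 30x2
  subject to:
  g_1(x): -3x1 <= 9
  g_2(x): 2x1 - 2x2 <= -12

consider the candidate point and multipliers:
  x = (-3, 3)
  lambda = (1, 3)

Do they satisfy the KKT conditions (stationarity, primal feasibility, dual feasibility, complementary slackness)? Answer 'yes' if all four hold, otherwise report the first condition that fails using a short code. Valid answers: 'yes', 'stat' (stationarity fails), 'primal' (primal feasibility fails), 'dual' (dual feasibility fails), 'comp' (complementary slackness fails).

Gradient of f: grad f(x) = Q x + c = (-2, 9)
Constraint values g_i(x) = a_i^T x - b_i:
  g_1((-3, 3)) = 0
  g_2((-3, 3)) = 0
Stationarity residual: grad f(x) + sum_i lambda_i a_i = (1, 3)
  -> stationarity FAILS
Primal feasibility (all g_i <= 0): OK
Dual feasibility (all lambda_i >= 0): OK
Complementary slackness (lambda_i * g_i(x) = 0 for all i): OK

Verdict: the first failing condition is stationarity -> stat.

stat


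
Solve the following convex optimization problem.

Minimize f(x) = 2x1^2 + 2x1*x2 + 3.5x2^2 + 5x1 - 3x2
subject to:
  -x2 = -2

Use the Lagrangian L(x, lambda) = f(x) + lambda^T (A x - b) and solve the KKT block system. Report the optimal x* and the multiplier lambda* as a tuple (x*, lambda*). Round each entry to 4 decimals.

Form the Lagrangian:
  L(x, lambda) = (1/2) x^T Q x + c^T x + lambda^T (A x - b)
Stationarity (grad_x L = 0): Q x + c + A^T lambda = 0.
Primal feasibility: A x = b.

This gives the KKT block system:
  [ Q   A^T ] [ x     ]   [-c ]
  [ A    0  ] [ lambda ] = [ b ]

Solving the linear system:
  x*      = (-2.25, 2)
  lambda* = (6.5)
  f(x*)   = -2.125

x* = (-2.25, 2), lambda* = (6.5)


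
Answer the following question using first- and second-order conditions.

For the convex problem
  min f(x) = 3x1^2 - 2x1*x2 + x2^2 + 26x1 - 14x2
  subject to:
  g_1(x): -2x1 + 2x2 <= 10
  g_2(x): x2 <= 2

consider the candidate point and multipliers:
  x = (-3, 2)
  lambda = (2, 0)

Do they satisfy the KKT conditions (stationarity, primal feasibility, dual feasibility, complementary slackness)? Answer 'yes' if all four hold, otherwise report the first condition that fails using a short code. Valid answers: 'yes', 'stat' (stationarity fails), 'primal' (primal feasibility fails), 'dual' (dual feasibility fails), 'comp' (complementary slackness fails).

Gradient of f: grad f(x) = Q x + c = (4, -4)
Constraint values g_i(x) = a_i^T x - b_i:
  g_1((-3, 2)) = 0
  g_2((-3, 2)) = 0
Stationarity residual: grad f(x) + sum_i lambda_i a_i = (0, 0)
  -> stationarity OK
Primal feasibility (all g_i <= 0): OK
Dual feasibility (all lambda_i >= 0): OK
Complementary slackness (lambda_i * g_i(x) = 0 for all i): OK

Verdict: yes, KKT holds.

yes


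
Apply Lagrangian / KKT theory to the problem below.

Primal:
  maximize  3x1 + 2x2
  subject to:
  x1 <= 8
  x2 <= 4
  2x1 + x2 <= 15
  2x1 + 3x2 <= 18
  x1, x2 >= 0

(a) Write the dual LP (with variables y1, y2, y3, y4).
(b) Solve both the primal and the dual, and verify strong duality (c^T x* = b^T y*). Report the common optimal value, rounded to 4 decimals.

The standard primal-dual pair for 'max c^T x s.t. A x <= b, x >= 0' is:
  Dual:  min b^T y  s.t.  A^T y >= c,  y >= 0.

So the dual LP is:
  minimize  8y1 + 4y2 + 15y3 + 18y4
  subject to:
    y1 + 2y3 + 2y4 >= 3
    y2 + y3 + 3y4 >= 2
    y1, y2, y3, y4 >= 0

Solving the primal: x* = (6.75, 1.5).
  primal value c^T x* = 23.25.
Solving the dual: y* = (0, 0, 1.25, 0.25).
  dual value b^T y* = 23.25.
Strong duality: c^T x* = b^T y*. Confirmed.

23.25


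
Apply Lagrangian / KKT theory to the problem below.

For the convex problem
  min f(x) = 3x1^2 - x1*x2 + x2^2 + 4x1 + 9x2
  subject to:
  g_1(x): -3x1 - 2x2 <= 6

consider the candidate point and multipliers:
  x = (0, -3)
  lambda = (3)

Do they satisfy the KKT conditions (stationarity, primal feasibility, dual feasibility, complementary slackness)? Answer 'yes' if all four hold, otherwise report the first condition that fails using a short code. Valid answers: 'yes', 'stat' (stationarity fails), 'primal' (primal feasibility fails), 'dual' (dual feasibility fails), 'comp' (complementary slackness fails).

Gradient of f: grad f(x) = Q x + c = (7, 3)
Constraint values g_i(x) = a_i^T x - b_i:
  g_1((0, -3)) = 0
Stationarity residual: grad f(x) + sum_i lambda_i a_i = (-2, -3)
  -> stationarity FAILS
Primal feasibility (all g_i <= 0): OK
Dual feasibility (all lambda_i >= 0): OK
Complementary slackness (lambda_i * g_i(x) = 0 for all i): OK

Verdict: the first failing condition is stationarity -> stat.

stat


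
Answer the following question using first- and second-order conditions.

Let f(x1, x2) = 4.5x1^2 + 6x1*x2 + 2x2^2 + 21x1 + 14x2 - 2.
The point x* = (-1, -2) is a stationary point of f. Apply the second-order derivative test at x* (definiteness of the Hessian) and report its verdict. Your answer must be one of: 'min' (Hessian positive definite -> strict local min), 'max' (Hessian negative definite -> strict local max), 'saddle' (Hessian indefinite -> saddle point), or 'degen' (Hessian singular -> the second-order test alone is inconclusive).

Compute the Hessian H = grad^2 f:
  H = [[9, 6], [6, 4]]
Verify stationarity: grad f(x*) = H x* + g = (0, 0).
Eigenvalues of H: 0, 13.
H has a zero eigenvalue (singular; positive semidefinite but not definite), so H is neither positive definite, negative definite, nor indefinite. The second-order test alone is inconclusive -> degen.
(Indeed, f is constant along the null direction of H through x*, so x* is not a strict local extremum.)

degen


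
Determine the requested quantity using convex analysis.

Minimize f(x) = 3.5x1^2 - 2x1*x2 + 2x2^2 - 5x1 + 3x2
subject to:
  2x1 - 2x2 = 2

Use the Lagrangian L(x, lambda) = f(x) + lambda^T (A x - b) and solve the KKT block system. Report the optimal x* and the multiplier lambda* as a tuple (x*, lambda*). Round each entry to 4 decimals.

Form the Lagrangian:
  L(x, lambda) = (1/2) x^T Q x + c^T x + lambda^T (A x - b)
Stationarity (grad_x L = 0): Q x + c + A^T lambda = 0.
Primal feasibility: A x = b.

This gives the KKT block system:
  [ Q   A^T ] [ x     ]   [-c ]
  [ A    0  ] [ lambda ] = [ b ]

Solving the linear system:
  x*      = (0.5714, -0.4286)
  lambda* = (0.0714)
  f(x*)   = -2.1429

x* = (0.5714, -0.4286), lambda* = (0.0714)


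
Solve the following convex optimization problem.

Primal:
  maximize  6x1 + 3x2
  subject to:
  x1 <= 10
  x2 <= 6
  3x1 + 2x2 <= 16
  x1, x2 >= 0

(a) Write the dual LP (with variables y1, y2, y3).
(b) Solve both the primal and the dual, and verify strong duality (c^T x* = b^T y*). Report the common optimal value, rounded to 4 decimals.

The standard primal-dual pair for 'max c^T x s.t. A x <= b, x >= 0' is:
  Dual:  min b^T y  s.t.  A^T y >= c,  y >= 0.

So the dual LP is:
  minimize  10y1 + 6y2 + 16y3
  subject to:
    y1 + 3y3 >= 6
    y2 + 2y3 >= 3
    y1, y2, y3 >= 0

Solving the primal: x* = (5.3333, 0).
  primal value c^T x* = 32.
Solving the dual: y* = (0, 0, 2).
  dual value b^T y* = 32.
Strong duality: c^T x* = b^T y*. Confirmed.

32


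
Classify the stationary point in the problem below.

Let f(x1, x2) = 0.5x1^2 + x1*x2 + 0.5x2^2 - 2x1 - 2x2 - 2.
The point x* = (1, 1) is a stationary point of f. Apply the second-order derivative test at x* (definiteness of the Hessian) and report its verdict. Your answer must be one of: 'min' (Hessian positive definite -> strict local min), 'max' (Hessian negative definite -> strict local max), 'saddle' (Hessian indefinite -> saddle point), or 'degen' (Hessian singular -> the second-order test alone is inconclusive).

Compute the Hessian H = grad^2 f:
  H = [[1, 1], [1, 1]]
Verify stationarity: grad f(x*) = H x* + g = (0, 0).
Eigenvalues of H: 0, 2.
H has a zero eigenvalue (singular; positive semidefinite but not definite), so H is neither positive definite, negative definite, nor indefinite. The second-order test alone is inconclusive -> degen.
(Indeed, f is constant along the null direction of H through x*, so x* is not a strict local extremum.)

degen


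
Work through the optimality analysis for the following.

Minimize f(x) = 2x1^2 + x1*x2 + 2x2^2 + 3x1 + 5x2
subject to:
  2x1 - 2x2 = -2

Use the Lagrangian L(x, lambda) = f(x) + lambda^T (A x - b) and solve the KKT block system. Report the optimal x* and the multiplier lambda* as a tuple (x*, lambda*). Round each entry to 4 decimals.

Form the Lagrangian:
  L(x, lambda) = (1/2) x^T Q x + c^T x + lambda^T (A x - b)
Stationarity (grad_x L = 0): Q x + c + A^T lambda = 0.
Primal feasibility: A x = b.

This gives the KKT block system:
  [ Q   A^T ] [ x     ]   [-c ]
  [ A    0  ] [ lambda ] = [ b ]

Solving the linear system:
  x*      = (-1.3, -0.3)
  lambda* = (1.25)
  f(x*)   = -1.45

x* = (-1.3, -0.3), lambda* = (1.25)


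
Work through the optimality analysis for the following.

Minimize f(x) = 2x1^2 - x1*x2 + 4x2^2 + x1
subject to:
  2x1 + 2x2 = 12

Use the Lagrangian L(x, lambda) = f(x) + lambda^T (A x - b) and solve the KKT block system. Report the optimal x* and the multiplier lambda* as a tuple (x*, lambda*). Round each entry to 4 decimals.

Form the Lagrangian:
  L(x, lambda) = (1/2) x^T Q x + c^T x + lambda^T (A x - b)
Stationarity (grad_x L = 0): Q x + c + A^T lambda = 0.
Primal feasibility: A x = b.

This gives the KKT block system:
  [ Q   A^T ] [ x     ]   [-c ]
  [ A    0  ] [ lambda ] = [ b ]

Solving the linear system:
  x*      = (3.7857, 2.2143)
  lambda* = (-6.9643)
  f(x*)   = 43.6786

x* = (3.7857, 2.2143), lambda* = (-6.9643)


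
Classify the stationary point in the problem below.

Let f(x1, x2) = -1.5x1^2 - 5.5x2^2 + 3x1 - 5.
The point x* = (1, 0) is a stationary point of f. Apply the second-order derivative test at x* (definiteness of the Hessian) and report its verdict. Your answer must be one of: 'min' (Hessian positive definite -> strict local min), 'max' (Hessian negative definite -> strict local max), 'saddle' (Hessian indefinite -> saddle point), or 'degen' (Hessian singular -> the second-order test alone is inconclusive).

Compute the Hessian H = grad^2 f:
  H = [[-3, 0], [0, -11]]
Verify stationarity: grad f(x*) = H x* + g = (0, 0).
Eigenvalues of H: -11, -3.
Both eigenvalues < 0, so H is negative definite -> x* is a strict local max.

max


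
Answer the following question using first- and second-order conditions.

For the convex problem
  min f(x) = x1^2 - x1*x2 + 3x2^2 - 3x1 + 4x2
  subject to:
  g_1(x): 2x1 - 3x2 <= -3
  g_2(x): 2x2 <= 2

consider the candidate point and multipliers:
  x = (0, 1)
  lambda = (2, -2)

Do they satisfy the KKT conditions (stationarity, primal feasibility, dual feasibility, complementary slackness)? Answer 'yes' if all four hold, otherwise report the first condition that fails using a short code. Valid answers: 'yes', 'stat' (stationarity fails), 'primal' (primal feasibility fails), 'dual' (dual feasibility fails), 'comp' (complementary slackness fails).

Gradient of f: grad f(x) = Q x + c = (-4, 10)
Constraint values g_i(x) = a_i^T x - b_i:
  g_1((0, 1)) = 0
  g_2((0, 1)) = 0
Stationarity residual: grad f(x) + sum_i lambda_i a_i = (0, 0)
  -> stationarity OK
Primal feasibility (all g_i <= 0): OK
Dual feasibility (all lambda_i >= 0): FAILS
Complementary slackness (lambda_i * g_i(x) = 0 for all i): OK

Verdict: the first failing condition is dual_feasibility -> dual.

dual


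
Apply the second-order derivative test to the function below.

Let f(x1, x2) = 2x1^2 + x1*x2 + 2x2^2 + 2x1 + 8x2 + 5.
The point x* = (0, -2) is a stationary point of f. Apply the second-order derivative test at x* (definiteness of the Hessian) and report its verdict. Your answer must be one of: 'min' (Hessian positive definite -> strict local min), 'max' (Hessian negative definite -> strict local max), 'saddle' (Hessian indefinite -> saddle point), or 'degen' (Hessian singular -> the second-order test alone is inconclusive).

Compute the Hessian H = grad^2 f:
  H = [[4, 1], [1, 4]]
Verify stationarity: grad f(x*) = H x* + g = (0, 0).
Eigenvalues of H: 3, 5.
Both eigenvalues > 0, so H is positive definite -> x* is a strict local min.

min


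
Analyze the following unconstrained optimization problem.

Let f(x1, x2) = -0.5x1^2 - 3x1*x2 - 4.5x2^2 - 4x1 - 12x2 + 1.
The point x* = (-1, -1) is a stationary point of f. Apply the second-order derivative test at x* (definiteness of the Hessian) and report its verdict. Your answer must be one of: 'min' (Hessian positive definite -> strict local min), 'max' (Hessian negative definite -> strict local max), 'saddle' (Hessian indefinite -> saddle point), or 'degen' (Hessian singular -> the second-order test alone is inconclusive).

Compute the Hessian H = grad^2 f:
  H = [[-1, -3], [-3, -9]]
Verify stationarity: grad f(x*) = H x* + g = (0, 0).
Eigenvalues of H: -10, 0.
H has a zero eigenvalue (singular; negative semidefinite but not definite), so H is neither positive definite, negative definite, nor indefinite. The second-order test alone is inconclusive -> degen.
(Indeed, f is constant along the null direction of H through x*, so x* is not a strict local extremum.)

degen


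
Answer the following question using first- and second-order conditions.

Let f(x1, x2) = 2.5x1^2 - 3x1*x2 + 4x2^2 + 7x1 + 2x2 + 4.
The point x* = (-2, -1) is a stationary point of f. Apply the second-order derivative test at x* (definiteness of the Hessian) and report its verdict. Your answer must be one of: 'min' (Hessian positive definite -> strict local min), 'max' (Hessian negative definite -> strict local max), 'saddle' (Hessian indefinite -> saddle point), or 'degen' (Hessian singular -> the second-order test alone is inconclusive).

Compute the Hessian H = grad^2 f:
  H = [[5, -3], [-3, 8]]
Verify stationarity: grad f(x*) = H x* + g = (0, 0).
Eigenvalues of H: 3.1459, 9.8541.
Both eigenvalues > 0, so H is positive definite -> x* is a strict local min.

min


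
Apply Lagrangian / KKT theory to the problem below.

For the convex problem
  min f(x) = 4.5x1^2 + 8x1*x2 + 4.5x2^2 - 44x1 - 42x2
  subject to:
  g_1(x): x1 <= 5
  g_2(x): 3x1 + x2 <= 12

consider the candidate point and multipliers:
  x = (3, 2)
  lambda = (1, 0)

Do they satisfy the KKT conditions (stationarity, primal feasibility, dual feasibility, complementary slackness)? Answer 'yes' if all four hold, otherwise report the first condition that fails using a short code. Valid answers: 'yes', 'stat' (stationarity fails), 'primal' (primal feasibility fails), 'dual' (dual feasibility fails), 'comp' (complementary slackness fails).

Gradient of f: grad f(x) = Q x + c = (-1, 0)
Constraint values g_i(x) = a_i^T x - b_i:
  g_1((3, 2)) = -2
  g_2((3, 2)) = -1
Stationarity residual: grad f(x) + sum_i lambda_i a_i = (0, 0)
  -> stationarity OK
Primal feasibility (all g_i <= 0): OK
Dual feasibility (all lambda_i >= 0): OK
Complementary slackness (lambda_i * g_i(x) = 0 for all i): FAILS

Verdict: the first failing condition is complementary_slackness -> comp.

comp


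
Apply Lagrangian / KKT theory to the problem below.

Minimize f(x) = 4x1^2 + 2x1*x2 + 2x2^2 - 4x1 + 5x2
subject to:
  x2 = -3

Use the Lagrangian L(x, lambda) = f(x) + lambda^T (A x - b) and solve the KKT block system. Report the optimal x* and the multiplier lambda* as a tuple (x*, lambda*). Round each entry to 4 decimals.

Form the Lagrangian:
  L(x, lambda) = (1/2) x^T Q x + c^T x + lambda^T (A x - b)
Stationarity (grad_x L = 0): Q x + c + A^T lambda = 0.
Primal feasibility: A x = b.

This gives the KKT block system:
  [ Q   A^T ] [ x     ]   [-c ]
  [ A    0  ] [ lambda ] = [ b ]

Solving the linear system:
  x*      = (1.25, -3)
  lambda* = (4.5)
  f(x*)   = -3.25

x* = (1.25, -3), lambda* = (4.5)


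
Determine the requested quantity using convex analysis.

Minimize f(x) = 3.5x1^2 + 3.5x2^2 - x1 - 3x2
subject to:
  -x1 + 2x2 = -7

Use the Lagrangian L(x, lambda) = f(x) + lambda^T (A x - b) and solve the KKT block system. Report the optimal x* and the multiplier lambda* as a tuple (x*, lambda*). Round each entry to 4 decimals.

Form the Lagrangian:
  L(x, lambda) = (1/2) x^T Q x + c^T x + lambda^T (A x - b)
Stationarity (grad_x L = 0): Q x + c + A^T lambda = 0.
Primal feasibility: A x = b.

This gives the KKT block system:
  [ Q   A^T ] [ x     ]   [-c ]
  [ A    0  ] [ lambda ] = [ b ]

Solving the linear system:
  x*      = (1.6857, -2.6571)
  lambda* = (10.8)
  f(x*)   = 40.9429

x* = (1.6857, -2.6571), lambda* = (10.8)


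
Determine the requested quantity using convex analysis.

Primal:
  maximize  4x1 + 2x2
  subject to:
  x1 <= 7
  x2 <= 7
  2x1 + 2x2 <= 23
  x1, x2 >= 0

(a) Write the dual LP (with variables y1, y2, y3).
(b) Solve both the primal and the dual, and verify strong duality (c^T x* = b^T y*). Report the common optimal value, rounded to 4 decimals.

The standard primal-dual pair for 'max c^T x s.t. A x <= b, x >= 0' is:
  Dual:  min b^T y  s.t.  A^T y >= c,  y >= 0.

So the dual LP is:
  minimize  7y1 + 7y2 + 23y3
  subject to:
    y1 + 2y3 >= 4
    y2 + 2y3 >= 2
    y1, y2, y3 >= 0

Solving the primal: x* = (7, 4.5).
  primal value c^T x* = 37.
Solving the dual: y* = (2, 0, 1).
  dual value b^T y* = 37.
Strong duality: c^T x* = b^T y*. Confirmed.

37


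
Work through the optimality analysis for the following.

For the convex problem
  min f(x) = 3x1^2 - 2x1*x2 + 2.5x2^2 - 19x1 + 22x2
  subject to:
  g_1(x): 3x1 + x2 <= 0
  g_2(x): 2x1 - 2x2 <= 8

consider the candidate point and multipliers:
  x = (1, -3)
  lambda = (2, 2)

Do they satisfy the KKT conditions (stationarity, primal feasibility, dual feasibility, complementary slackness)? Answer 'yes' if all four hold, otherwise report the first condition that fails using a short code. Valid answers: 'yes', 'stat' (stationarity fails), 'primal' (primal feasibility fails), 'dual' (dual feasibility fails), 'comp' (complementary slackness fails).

Gradient of f: grad f(x) = Q x + c = (-7, 5)
Constraint values g_i(x) = a_i^T x - b_i:
  g_1((1, -3)) = 0
  g_2((1, -3)) = 0
Stationarity residual: grad f(x) + sum_i lambda_i a_i = (3, 3)
  -> stationarity FAILS
Primal feasibility (all g_i <= 0): OK
Dual feasibility (all lambda_i >= 0): OK
Complementary slackness (lambda_i * g_i(x) = 0 for all i): OK

Verdict: the first failing condition is stationarity -> stat.

stat


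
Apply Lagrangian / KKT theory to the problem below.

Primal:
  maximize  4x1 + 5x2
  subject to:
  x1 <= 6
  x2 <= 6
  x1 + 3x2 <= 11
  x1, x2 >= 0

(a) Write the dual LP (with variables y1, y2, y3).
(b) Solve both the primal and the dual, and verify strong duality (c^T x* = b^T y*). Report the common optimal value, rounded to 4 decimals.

The standard primal-dual pair for 'max c^T x s.t. A x <= b, x >= 0' is:
  Dual:  min b^T y  s.t.  A^T y >= c,  y >= 0.

So the dual LP is:
  minimize  6y1 + 6y2 + 11y3
  subject to:
    y1 + y3 >= 4
    y2 + 3y3 >= 5
    y1, y2, y3 >= 0

Solving the primal: x* = (6, 1.6667).
  primal value c^T x* = 32.3333.
Solving the dual: y* = (2.3333, 0, 1.6667).
  dual value b^T y* = 32.3333.
Strong duality: c^T x* = b^T y*. Confirmed.

32.3333


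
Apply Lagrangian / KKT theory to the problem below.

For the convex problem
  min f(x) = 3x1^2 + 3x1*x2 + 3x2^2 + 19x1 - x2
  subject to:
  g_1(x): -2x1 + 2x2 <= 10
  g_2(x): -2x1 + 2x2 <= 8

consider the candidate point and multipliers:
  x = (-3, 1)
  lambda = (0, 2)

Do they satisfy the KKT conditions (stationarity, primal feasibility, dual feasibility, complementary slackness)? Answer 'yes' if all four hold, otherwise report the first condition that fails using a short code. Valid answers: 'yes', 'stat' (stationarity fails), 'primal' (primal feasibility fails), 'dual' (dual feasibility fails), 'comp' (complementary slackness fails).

Gradient of f: grad f(x) = Q x + c = (4, -4)
Constraint values g_i(x) = a_i^T x - b_i:
  g_1((-3, 1)) = -2
  g_2((-3, 1)) = 0
Stationarity residual: grad f(x) + sum_i lambda_i a_i = (0, 0)
  -> stationarity OK
Primal feasibility (all g_i <= 0): OK
Dual feasibility (all lambda_i >= 0): OK
Complementary slackness (lambda_i * g_i(x) = 0 for all i): OK

Verdict: yes, KKT holds.

yes


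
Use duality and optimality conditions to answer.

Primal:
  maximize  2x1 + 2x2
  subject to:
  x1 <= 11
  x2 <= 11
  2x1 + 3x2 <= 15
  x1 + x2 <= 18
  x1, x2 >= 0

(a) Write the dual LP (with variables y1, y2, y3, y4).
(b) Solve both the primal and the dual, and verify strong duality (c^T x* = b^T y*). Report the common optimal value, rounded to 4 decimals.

The standard primal-dual pair for 'max c^T x s.t. A x <= b, x >= 0' is:
  Dual:  min b^T y  s.t.  A^T y >= c,  y >= 0.

So the dual LP is:
  minimize  11y1 + 11y2 + 15y3 + 18y4
  subject to:
    y1 + 2y3 + y4 >= 2
    y2 + 3y3 + y4 >= 2
    y1, y2, y3, y4 >= 0

Solving the primal: x* = (7.5, 0).
  primal value c^T x* = 15.
Solving the dual: y* = (0, 0, 1, 0).
  dual value b^T y* = 15.
Strong duality: c^T x* = b^T y*. Confirmed.

15


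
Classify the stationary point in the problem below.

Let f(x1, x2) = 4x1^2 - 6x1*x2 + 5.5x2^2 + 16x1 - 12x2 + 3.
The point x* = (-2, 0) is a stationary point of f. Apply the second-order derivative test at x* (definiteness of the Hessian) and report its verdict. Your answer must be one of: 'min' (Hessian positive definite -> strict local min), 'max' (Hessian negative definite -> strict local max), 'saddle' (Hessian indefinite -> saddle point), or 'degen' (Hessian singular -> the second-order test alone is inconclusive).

Compute the Hessian H = grad^2 f:
  H = [[8, -6], [-6, 11]]
Verify stationarity: grad f(x*) = H x* + g = (0, 0).
Eigenvalues of H: 3.3153, 15.6847.
Both eigenvalues > 0, so H is positive definite -> x* is a strict local min.

min


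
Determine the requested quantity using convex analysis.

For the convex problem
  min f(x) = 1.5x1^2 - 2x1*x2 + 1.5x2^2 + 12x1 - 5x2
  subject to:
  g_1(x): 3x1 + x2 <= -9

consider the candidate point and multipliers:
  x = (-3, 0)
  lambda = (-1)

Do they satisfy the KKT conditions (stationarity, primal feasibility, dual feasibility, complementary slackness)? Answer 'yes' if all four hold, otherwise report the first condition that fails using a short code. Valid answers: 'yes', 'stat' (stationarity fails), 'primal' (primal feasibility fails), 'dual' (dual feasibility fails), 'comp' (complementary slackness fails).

Gradient of f: grad f(x) = Q x + c = (3, 1)
Constraint values g_i(x) = a_i^T x - b_i:
  g_1((-3, 0)) = 0
Stationarity residual: grad f(x) + sum_i lambda_i a_i = (0, 0)
  -> stationarity OK
Primal feasibility (all g_i <= 0): OK
Dual feasibility (all lambda_i >= 0): FAILS
Complementary slackness (lambda_i * g_i(x) = 0 for all i): OK

Verdict: the first failing condition is dual_feasibility -> dual.

dual


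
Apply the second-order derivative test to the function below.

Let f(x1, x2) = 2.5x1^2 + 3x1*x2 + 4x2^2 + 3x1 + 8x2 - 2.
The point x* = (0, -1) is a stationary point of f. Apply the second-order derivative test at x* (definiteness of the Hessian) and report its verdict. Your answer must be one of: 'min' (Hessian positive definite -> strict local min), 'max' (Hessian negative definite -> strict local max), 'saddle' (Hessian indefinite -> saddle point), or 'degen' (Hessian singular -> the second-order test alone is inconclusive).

Compute the Hessian H = grad^2 f:
  H = [[5, 3], [3, 8]]
Verify stationarity: grad f(x*) = H x* + g = (0, 0).
Eigenvalues of H: 3.1459, 9.8541.
Both eigenvalues > 0, so H is positive definite -> x* is a strict local min.

min


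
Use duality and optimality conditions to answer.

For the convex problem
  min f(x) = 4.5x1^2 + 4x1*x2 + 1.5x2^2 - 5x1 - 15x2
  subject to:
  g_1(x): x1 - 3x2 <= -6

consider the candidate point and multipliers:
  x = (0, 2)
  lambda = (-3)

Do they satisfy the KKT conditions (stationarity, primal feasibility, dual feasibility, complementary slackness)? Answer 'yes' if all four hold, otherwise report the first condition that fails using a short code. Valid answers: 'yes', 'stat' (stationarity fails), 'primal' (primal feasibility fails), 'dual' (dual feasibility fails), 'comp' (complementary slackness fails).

Gradient of f: grad f(x) = Q x + c = (3, -9)
Constraint values g_i(x) = a_i^T x - b_i:
  g_1((0, 2)) = 0
Stationarity residual: grad f(x) + sum_i lambda_i a_i = (0, 0)
  -> stationarity OK
Primal feasibility (all g_i <= 0): OK
Dual feasibility (all lambda_i >= 0): FAILS
Complementary slackness (lambda_i * g_i(x) = 0 for all i): OK

Verdict: the first failing condition is dual_feasibility -> dual.

dual


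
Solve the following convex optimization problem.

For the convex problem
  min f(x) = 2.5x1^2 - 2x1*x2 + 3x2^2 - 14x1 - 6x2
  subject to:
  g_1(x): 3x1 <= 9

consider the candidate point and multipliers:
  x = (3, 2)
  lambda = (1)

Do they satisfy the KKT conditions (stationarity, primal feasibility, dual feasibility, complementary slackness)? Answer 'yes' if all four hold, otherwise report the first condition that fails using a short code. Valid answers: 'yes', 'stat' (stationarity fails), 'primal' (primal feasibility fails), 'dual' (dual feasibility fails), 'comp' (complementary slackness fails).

Gradient of f: grad f(x) = Q x + c = (-3, 0)
Constraint values g_i(x) = a_i^T x - b_i:
  g_1((3, 2)) = 0
Stationarity residual: grad f(x) + sum_i lambda_i a_i = (0, 0)
  -> stationarity OK
Primal feasibility (all g_i <= 0): OK
Dual feasibility (all lambda_i >= 0): OK
Complementary slackness (lambda_i * g_i(x) = 0 for all i): OK

Verdict: yes, KKT holds.

yes


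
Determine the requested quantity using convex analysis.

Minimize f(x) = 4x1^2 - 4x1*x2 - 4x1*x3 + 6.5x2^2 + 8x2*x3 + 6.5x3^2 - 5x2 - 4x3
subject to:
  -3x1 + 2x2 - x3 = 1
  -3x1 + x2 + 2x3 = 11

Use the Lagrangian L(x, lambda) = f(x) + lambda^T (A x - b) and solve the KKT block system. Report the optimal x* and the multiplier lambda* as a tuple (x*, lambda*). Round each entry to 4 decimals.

Form the Lagrangian:
  L(x, lambda) = (1/2) x^T Q x + c^T x + lambda^T (A x - b)
Stationarity (grad_x L = 0): Q x + c + A^T lambda = 0.
Primal feasibility: A x = b.

This gives the KKT block system:
  [ Q   A^T ] [ x     ]   [-c ]
  [ A    0  ] [ lambda ] = [ b ]

Solving the linear system:
  x*      = (-2.4198, -1.7557, 2.7481)
  lambda* = (3.9357, -11.7118)
  f(x*)   = 61.34

x* = (-2.4198, -1.7557, 2.7481), lambda* = (3.9357, -11.7118)


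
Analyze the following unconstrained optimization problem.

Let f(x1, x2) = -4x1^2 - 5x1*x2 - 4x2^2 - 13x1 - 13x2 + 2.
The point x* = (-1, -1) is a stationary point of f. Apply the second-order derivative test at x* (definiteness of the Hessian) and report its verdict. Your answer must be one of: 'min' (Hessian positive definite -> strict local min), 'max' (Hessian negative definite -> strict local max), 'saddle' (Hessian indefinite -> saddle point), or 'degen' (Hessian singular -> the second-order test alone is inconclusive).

Compute the Hessian H = grad^2 f:
  H = [[-8, -5], [-5, -8]]
Verify stationarity: grad f(x*) = H x* + g = (0, 0).
Eigenvalues of H: -13, -3.
Both eigenvalues < 0, so H is negative definite -> x* is a strict local max.

max


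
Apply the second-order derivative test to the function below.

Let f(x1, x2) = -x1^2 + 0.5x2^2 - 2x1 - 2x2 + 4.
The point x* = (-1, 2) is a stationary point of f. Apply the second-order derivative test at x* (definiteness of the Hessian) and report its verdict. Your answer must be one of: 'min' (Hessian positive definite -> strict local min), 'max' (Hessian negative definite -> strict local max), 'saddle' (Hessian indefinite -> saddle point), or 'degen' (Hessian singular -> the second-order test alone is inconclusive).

Compute the Hessian H = grad^2 f:
  H = [[-2, 0], [0, 1]]
Verify stationarity: grad f(x*) = H x* + g = (0, 0).
Eigenvalues of H: -2, 1.
Eigenvalues have mixed signs, so H is indefinite -> x* is a saddle point.

saddle


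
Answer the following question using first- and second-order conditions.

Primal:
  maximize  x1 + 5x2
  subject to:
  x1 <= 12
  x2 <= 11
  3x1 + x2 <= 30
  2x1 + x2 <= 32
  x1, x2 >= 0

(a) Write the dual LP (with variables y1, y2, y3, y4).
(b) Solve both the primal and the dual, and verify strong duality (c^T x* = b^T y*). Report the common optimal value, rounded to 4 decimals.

The standard primal-dual pair for 'max c^T x s.t. A x <= b, x >= 0' is:
  Dual:  min b^T y  s.t.  A^T y >= c,  y >= 0.

So the dual LP is:
  minimize  12y1 + 11y2 + 30y3 + 32y4
  subject to:
    y1 + 3y3 + 2y4 >= 1
    y2 + y3 + y4 >= 5
    y1, y2, y3, y4 >= 0

Solving the primal: x* = (6.3333, 11).
  primal value c^T x* = 61.3333.
Solving the dual: y* = (0, 4.6667, 0.3333, 0).
  dual value b^T y* = 61.3333.
Strong duality: c^T x* = b^T y*. Confirmed.

61.3333


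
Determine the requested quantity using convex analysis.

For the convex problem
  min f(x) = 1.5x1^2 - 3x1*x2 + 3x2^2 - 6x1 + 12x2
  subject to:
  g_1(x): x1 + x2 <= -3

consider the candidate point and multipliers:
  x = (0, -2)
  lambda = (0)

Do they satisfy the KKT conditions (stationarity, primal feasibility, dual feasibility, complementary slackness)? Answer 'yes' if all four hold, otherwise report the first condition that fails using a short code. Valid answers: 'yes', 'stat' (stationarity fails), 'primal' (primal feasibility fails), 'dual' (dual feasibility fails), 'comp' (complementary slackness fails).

Gradient of f: grad f(x) = Q x + c = (0, 0)
Constraint values g_i(x) = a_i^T x - b_i:
  g_1((0, -2)) = 1
Stationarity residual: grad f(x) + sum_i lambda_i a_i = (0, 0)
  -> stationarity OK
Primal feasibility (all g_i <= 0): FAILS
Dual feasibility (all lambda_i >= 0): OK
Complementary slackness (lambda_i * g_i(x) = 0 for all i): OK

Verdict: the first failing condition is primal_feasibility -> primal.

primal


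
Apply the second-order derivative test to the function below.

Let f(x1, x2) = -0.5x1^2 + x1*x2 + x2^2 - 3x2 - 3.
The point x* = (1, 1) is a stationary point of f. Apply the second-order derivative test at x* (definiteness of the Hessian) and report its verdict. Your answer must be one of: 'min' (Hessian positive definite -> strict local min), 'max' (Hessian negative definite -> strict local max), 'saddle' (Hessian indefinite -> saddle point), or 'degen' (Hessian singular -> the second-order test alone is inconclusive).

Compute the Hessian H = grad^2 f:
  H = [[-1, 1], [1, 2]]
Verify stationarity: grad f(x*) = H x* + g = (0, 0).
Eigenvalues of H: -1.3028, 2.3028.
Eigenvalues have mixed signs, so H is indefinite -> x* is a saddle point.

saddle


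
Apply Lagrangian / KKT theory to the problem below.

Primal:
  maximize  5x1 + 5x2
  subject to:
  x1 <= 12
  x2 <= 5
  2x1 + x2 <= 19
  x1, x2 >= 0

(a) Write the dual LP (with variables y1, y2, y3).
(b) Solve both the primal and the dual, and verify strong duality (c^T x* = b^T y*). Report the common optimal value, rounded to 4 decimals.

The standard primal-dual pair for 'max c^T x s.t. A x <= b, x >= 0' is:
  Dual:  min b^T y  s.t.  A^T y >= c,  y >= 0.

So the dual LP is:
  minimize  12y1 + 5y2 + 19y3
  subject to:
    y1 + 2y3 >= 5
    y2 + y3 >= 5
    y1, y2, y3 >= 0

Solving the primal: x* = (7, 5).
  primal value c^T x* = 60.
Solving the dual: y* = (0, 2.5, 2.5).
  dual value b^T y* = 60.
Strong duality: c^T x* = b^T y*. Confirmed.

60


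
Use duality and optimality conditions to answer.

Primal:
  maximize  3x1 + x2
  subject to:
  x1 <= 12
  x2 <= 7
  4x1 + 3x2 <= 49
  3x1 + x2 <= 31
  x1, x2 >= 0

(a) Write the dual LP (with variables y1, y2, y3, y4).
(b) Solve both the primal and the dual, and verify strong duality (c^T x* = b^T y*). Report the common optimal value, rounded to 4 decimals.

The standard primal-dual pair for 'max c^T x s.t. A x <= b, x >= 0' is:
  Dual:  min b^T y  s.t.  A^T y >= c,  y >= 0.

So the dual LP is:
  minimize  12y1 + 7y2 + 49y3 + 31y4
  subject to:
    y1 + 4y3 + 3y4 >= 3
    y2 + 3y3 + y4 >= 1
    y1, y2, y3, y4 >= 0

Solving the primal: x* = (8.8, 4.6).
  primal value c^T x* = 31.
Solving the dual: y* = (0, 0, 0, 1).
  dual value b^T y* = 31.
Strong duality: c^T x* = b^T y*. Confirmed.

31


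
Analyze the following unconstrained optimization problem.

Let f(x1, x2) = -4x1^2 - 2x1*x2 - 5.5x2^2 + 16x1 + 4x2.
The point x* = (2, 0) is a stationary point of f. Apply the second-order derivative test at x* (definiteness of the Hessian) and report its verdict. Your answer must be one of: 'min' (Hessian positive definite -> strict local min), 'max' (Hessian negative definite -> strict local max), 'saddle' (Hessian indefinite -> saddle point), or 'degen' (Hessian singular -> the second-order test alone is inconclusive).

Compute the Hessian H = grad^2 f:
  H = [[-8, -2], [-2, -11]]
Verify stationarity: grad f(x*) = H x* + g = (0, 0).
Eigenvalues of H: -12, -7.
Both eigenvalues < 0, so H is negative definite -> x* is a strict local max.

max


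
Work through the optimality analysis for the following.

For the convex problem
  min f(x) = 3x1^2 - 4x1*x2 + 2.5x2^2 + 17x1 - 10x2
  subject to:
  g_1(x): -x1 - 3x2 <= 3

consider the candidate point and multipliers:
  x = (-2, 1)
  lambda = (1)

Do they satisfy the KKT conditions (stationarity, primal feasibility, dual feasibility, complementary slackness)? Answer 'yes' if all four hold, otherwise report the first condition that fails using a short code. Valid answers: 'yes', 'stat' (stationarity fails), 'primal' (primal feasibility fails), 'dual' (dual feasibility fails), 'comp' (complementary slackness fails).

Gradient of f: grad f(x) = Q x + c = (1, 3)
Constraint values g_i(x) = a_i^T x - b_i:
  g_1((-2, 1)) = -4
Stationarity residual: grad f(x) + sum_i lambda_i a_i = (0, 0)
  -> stationarity OK
Primal feasibility (all g_i <= 0): OK
Dual feasibility (all lambda_i >= 0): OK
Complementary slackness (lambda_i * g_i(x) = 0 for all i): FAILS

Verdict: the first failing condition is complementary_slackness -> comp.

comp
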